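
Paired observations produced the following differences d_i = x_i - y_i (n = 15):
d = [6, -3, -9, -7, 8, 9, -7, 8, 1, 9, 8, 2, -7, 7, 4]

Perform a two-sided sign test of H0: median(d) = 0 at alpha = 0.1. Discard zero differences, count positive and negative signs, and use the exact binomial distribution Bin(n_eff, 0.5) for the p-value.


Step 1: Discard zero differences. Original n = 15; n_eff = number of nonzero differences = 15.
Nonzero differences (with sign): +6, -3, -9, -7, +8, +9, -7, +8, +1, +9, +8, +2, -7, +7, +4
Step 2: Count signs: positive = 10, negative = 5.
Step 3: Under H0: P(positive) = 0.5, so the number of positives S ~ Bin(15, 0.5).
Step 4: Two-sided exact p-value = sum of Bin(15,0.5) probabilities at or below the observed probability = 0.301758.
Step 5: alpha = 0.1. fail to reject H0.

n_eff = 15, pos = 10, neg = 5, p = 0.301758, fail to reject H0.


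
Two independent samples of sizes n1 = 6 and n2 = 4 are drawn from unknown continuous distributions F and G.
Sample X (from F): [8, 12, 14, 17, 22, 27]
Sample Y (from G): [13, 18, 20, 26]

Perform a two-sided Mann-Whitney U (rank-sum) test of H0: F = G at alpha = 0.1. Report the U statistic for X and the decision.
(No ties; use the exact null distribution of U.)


Step 1: Combine and sort all 10 observations; assign midranks.
sorted (value, group): (8,X), (12,X), (13,Y), (14,X), (17,X), (18,Y), (20,Y), (22,X), (26,Y), (27,X)
ranks: 8->1, 12->2, 13->3, 14->4, 17->5, 18->6, 20->7, 22->8, 26->9, 27->10
Step 2: Rank sum for X: R1 = 1 + 2 + 4 + 5 + 8 + 10 = 30.
Step 3: U_X = R1 - n1(n1+1)/2 = 30 - 6*7/2 = 30 - 21 = 9.
       U_Y = n1*n2 - U_X = 24 - 9 = 15.
Step 4: No ties, so the exact null distribution of U (based on enumerating the C(10,6) = 210 equally likely rank assignments) gives the two-sided p-value.
Step 5: p-value = 0.609524; compare to alpha = 0.1. fail to reject H0.

U_X = 9, p = 0.609524, fail to reject H0 at alpha = 0.1.


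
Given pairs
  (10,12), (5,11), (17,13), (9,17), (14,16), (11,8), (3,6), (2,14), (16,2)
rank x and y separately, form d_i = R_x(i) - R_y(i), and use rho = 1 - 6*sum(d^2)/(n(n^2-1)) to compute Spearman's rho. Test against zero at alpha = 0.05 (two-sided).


Step 1: Rank x and y separately (midranks; no ties here).
rank(x): 10->5, 5->3, 17->9, 9->4, 14->7, 11->6, 3->2, 2->1, 16->8
rank(y): 12->5, 11->4, 13->6, 17->9, 16->8, 8->3, 6->2, 14->7, 2->1
Step 2: d_i = R_x(i) - R_y(i); compute d_i^2.
  (5-5)^2=0, (3-4)^2=1, (9-6)^2=9, (4-9)^2=25, (7-8)^2=1, (6-3)^2=9, (2-2)^2=0, (1-7)^2=36, (8-1)^2=49
sum(d^2) = 130.
Step 3: rho = 1 - 6*130 / (9*(9^2 - 1)) = 1 - 780/720 = -0.083333.
Step 4: Under H0, t = rho * sqrt((n-2)/(1-rho^2)) = -0.2212 ~ t(7).
Step 5: Two-sided p-value from the t-distribution with 7 df = 0.831214.
Step 6: alpha = 0.05. fail to reject H0.

rho = -0.0833, p = 0.831214, fail to reject H0 at alpha = 0.05.


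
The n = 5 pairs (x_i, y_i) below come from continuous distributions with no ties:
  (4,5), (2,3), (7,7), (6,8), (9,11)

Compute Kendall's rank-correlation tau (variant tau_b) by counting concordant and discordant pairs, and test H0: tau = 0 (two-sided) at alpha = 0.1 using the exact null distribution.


Step 1: Enumerate the 10 unordered pairs (i,j) with i<j and classify each by sign(x_j-x_i) * sign(y_j-y_i).
  (1,2):dx=-2,dy=-2->C; (1,3):dx=+3,dy=+2->C; (1,4):dx=+2,dy=+3->C; (1,5):dx=+5,dy=+6->C
  (2,3):dx=+5,dy=+4->C; (2,4):dx=+4,dy=+5->C; (2,5):dx=+7,dy=+8->C; (3,4):dx=-1,dy=+1->D
  (3,5):dx=+2,dy=+4->C; (4,5):dx=+3,dy=+3->C
Step 2: C = 9, D = 1, total pairs = 10.
Step 3: tau = (C - D)/(n(n-1)/2) = (9 - 1)/10 = 0.800000.
Step 4: Exact two-sided p-value (enumerate n! = 120 permutations of y under H0): p = 0.083333.
Step 5: alpha = 0.1. reject H0.

tau_b = 0.8000 (C=9, D=1), p = 0.083333, reject H0.


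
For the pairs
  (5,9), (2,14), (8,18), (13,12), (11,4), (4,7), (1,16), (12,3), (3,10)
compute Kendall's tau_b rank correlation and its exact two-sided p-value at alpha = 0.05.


Step 1: Enumerate the 36 unordered pairs (i,j) with i<j and classify each by sign(x_j-x_i) * sign(y_j-y_i).
  (1,2):dx=-3,dy=+5->D; (1,3):dx=+3,dy=+9->C; (1,4):dx=+8,dy=+3->C; (1,5):dx=+6,dy=-5->D
  (1,6):dx=-1,dy=-2->C; (1,7):dx=-4,dy=+7->D; (1,8):dx=+7,dy=-6->D; (1,9):dx=-2,dy=+1->D
  (2,3):dx=+6,dy=+4->C; (2,4):dx=+11,dy=-2->D; (2,5):dx=+9,dy=-10->D; (2,6):dx=+2,dy=-7->D
  (2,7):dx=-1,dy=+2->D; (2,8):dx=+10,dy=-11->D; (2,9):dx=+1,dy=-4->D; (3,4):dx=+5,dy=-6->D
  (3,5):dx=+3,dy=-14->D; (3,6):dx=-4,dy=-11->C; (3,7):dx=-7,dy=-2->C; (3,8):dx=+4,dy=-15->D
  (3,9):dx=-5,dy=-8->C; (4,5):dx=-2,dy=-8->C; (4,6):dx=-9,dy=-5->C; (4,7):dx=-12,dy=+4->D
  (4,8):dx=-1,dy=-9->C; (4,9):dx=-10,dy=-2->C; (5,6):dx=-7,dy=+3->D; (5,7):dx=-10,dy=+12->D
  (5,8):dx=+1,dy=-1->D; (5,9):dx=-8,dy=+6->D; (6,7):dx=-3,dy=+9->D; (6,8):dx=+8,dy=-4->D
  (6,9):dx=-1,dy=+3->D; (7,8):dx=+11,dy=-13->D; (7,9):dx=+2,dy=-6->D; (8,9):dx=-9,dy=+7->D
Step 2: C = 11, D = 25, total pairs = 36.
Step 3: tau = (C - D)/(n(n-1)/2) = (11 - 25)/36 = -0.388889.
Step 4: Exact two-sided p-value (enumerate n! = 362880 permutations of y under H0): p = 0.180181.
Step 5: alpha = 0.05. fail to reject H0.

tau_b = -0.3889 (C=11, D=25), p = 0.180181, fail to reject H0.


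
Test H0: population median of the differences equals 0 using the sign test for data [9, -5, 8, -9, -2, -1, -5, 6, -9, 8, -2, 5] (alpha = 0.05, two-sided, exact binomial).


Step 1: Discard zero differences. Original n = 12; n_eff = number of nonzero differences = 12.
Nonzero differences (with sign): +9, -5, +8, -9, -2, -1, -5, +6, -9, +8, -2, +5
Step 2: Count signs: positive = 5, negative = 7.
Step 3: Under H0: P(positive) = 0.5, so the number of positives S ~ Bin(12, 0.5).
Step 4: Two-sided exact p-value = sum of Bin(12,0.5) probabilities at or below the observed probability = 0.774414.
Step 5: alpha = 0.05. fail to reject H0.

n_eff = 12, pos = 5, neg = 7, p = 0.774414, fail to reject H0.


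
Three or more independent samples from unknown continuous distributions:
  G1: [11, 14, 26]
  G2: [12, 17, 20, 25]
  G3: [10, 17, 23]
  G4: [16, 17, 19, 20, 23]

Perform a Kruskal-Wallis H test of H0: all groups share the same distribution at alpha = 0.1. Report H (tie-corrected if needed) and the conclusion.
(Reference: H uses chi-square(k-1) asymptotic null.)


Step 1: Combine all N = 15 observations and assign midranks.
sorted (value, group, rank): (10,G3,1), (11,G1,2), (12,G2,3), (14,G1,4), (16,G4,5), (17,G2,7), (17,G3,7), (17,G4,7), (19,G4,9), (20,G2,10.5), (20,G4,10.5), (23,G3,12.5), (23,G4,12.5), (25,G2,14), (26,G1,15)
Step 2: Sum ranks within each group.
R_1 = 21 (n_1 = 3)
R_2 = 34.5 (n_2 = 4)
R_3 = 20.5 (n_3 = 3)
R_4 = 44 (n_4 = 5)
Step 3: H = 12/(N(N+1)) * sum(R_i^2/n_i) - 3(N+1)
     = 12/(15*16) * (21^2/3 + 34.5^2/4 + 20.5^2/3 + 44^2/5) - 3*16
     = 0.050000 * 971.846 - 48
     = 0.592292.
Step 4: Ties present; correction factor C = 1 - 36/(15^3 - 15) = 0.989286. Corrected H = 0.592292 / 0.989286 = 0.598706.
Step 5: Under H0, H ~ chi^2(3); p-value = 0.896728.
Step 6: alpha = 0.1. fail to reject H0.

H = 0.5987, df = 3, p = 0.896728, fail to reject H0.


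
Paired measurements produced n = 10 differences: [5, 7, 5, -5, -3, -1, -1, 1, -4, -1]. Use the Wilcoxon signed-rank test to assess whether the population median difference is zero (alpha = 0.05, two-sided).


Step 1: Drop any zero differences (none here) and take |d_i|.
|d| = [5, 7, 5, 5, 3, 1, 1, 1, 4, 1]
Step 2: Midrank |d_i| (ties get averaged ranks).
ranks: |5|->8, |7|->10, |5|->8, |5|->8, |3|->5, |1|->2.5, |1|->2.5, |1|->2.5, |4|->6, |1|->2.5
Step 3: Attach original signs; sum ranks with positive sign and with negative sign.
W+ = 8 + 10 + 8 + 2.5 = 28.5
W- = 8 + 5 + 2.5 + 2.5 + 6 + 2.5 = 26.5
(Check: W+ + W- = 55 should equal n(n+1)/2 = 55.)
Step 4: Test statistic W = min(W+, W-) = 26.5.
Step 5: Ties in |d|, so use the tie-corrected normal approximation.
        E[W] = n(n+1)/4 = 10*11/4 = 27.5.
        Tie groups: |d|=1 (t=4), |d|=5 (t=3); sum(t^3 - t) = 84.
        Var[W] = n(n+1)(2n+1)/24 - sum(t^3-t)/48 = 2310/24 - 84/48 = 94.5.
        z = (W - E[W]) / sqrt(Var[W]) = (26.5 - 27.5) / 9.7211 = -0.1029.
        Two-sided p = 2*Phi(z) = 0.918067.
Step 6: alpha = 0.05. fail to reject H0.

W+ = 28.5, W- = 26.5, W = min = 26.5, p = 0.918067, fail to reject H0.


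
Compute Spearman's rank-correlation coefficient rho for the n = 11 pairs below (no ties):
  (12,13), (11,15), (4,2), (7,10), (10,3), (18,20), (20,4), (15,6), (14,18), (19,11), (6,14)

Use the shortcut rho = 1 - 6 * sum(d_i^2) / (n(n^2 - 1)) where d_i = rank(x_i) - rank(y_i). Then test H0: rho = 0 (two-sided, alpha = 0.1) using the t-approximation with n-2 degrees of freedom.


Step 1: Rank x and y separately (midranks; no ties here).
rank(x): 12->6, 11->5, 4->1, 7->3, 10->4, 18->9, 20->11, 15->8, 14->7, 19->10, 6->2
rank(y): 13->7, 15->9, 2->1, 10->5, 3->2, 20->11, 4->3, 6->4, 18->10, 11->6, 14->8
Step 2: d_i = R_x(i) - R_y(i); compute d_i^2.
  (6-7)^2=1, (5-9)^2=16, (1-1)^2=0, (3-5)^2=4, (4-2)^2=4, (9-11)^2=4, (11-3)^2=64, (8-4)^2=16, (7-10)^2=9, (10-6)^2=16, (2-8)^2=36
sum(d^2) = 170.
Step 3: rho = 1 - 6*170 / (11*(11^2 - 1)) = 1 - 1020/1320 = 0.227273.
Step 4: Under H0, t = rho * sqrt((n-2)/(1-rho^2)) = 0.7001 ~ t(9).
Step 5: Two-sided p-value from the t-distribution with 9 df = 0.501536.
Step 6: alpha = 0.1. fail to reject H0.

rho = 0.2273, p = 0.501536, fail to reject H0 at alpha = 0.1.


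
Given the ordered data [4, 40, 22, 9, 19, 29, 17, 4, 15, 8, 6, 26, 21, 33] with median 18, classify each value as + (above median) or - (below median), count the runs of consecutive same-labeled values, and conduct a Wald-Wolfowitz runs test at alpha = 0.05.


Step 1: Compute median = 18; label A = above, B = below.
Labels in order: BAABAABBBBBAAA  (n_A = 7, n_B = 7)
Step 2: Count runs R = 6.
Step 3: Under H0 (random ordering), E[R] = 2*n_A*n_B/(n_A+n_B) + 1 = 2*7*7/14 + 1 = 8.0000.
        Var[R] = 2*n_A*n_B*(2*n_A*n_B - n_A - n_B) / ((n_A+n_B)^2 * (n_A+n_B-1)) = 8232/2548 = 3.2308.
        SD[R] = 1.7974.
Step 4: Continuity-corrected z = (R + 0.5 - E[R]) / SD[R] = (6 + 0.5 - 8.0000) / 1.7974 = -0.8345.
Step 5: Two-sided p-value via normal approximation = 2*(1 - Phi(|z|)) = 0.403986.
Step 6: alpha = 0.05. fail to reject H0.

R = 6, z = -0.8345, p = 0.403986, fail to reject H0.


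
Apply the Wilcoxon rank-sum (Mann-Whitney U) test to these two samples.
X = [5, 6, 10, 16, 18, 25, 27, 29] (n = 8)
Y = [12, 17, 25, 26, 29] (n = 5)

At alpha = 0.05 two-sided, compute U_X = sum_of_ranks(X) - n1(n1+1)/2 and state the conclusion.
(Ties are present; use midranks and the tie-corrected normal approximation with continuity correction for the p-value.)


Step 1: Combine and sort all 13 observations; assign midranks.
sorted (value, group): (5,X), (6,X), (10,X), (12,Y), (16,X), (17,Y), (18,X), (25,X), (25,Y), (26,Y), (27,X), (29,X), (29,Y)
ranks: 5->1, 6->2, 10->3, 12->4, 16->5, 17->6, 18->7, 25->8.5, 25->8.5, 26->10, 27->11, 29->12.5, 29->12.5
Step 2: Rank sum for X: R1 = 1 + 2 + 3 + 5 + 7 + 8.5 + 11 + 12.5 = 50.
Step 3: U_X = R1 - n1(n1+1)/2 = 50 - 8*9/2 = 50 - 36 = 14.
       U_Y = n1*n2 - U_X = 40 - 14 = 26.
Step 4: Ties are present, so use the tie-corrected normal approximation (with continuity correction) for the p-value.
Step 5: p-value = 0.419471; compare to alpha = 0.05. fail to reject H0.

U_X = 14, p = 0.419471, fail to reject H0 at alpha = 0.05.


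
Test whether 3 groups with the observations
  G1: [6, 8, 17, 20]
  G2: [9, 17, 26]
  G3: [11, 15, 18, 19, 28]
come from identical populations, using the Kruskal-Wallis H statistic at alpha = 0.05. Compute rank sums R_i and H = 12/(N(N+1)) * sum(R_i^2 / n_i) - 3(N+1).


Step 1: Combine all N = 12 observations and assign midranks.
sorted (value, group, rank): (6,G1,1), (8,G1,2), (9,G2,3), (11,G3,4), (15,G3,5), (17,G1,6.5), (17,G2,6.5), (18,G3,8), (19,G3,9), (20,G1,10), (26,G2,11), (28,G3,12)
Step 2: Sum ranks within each group.
R_1 = 19.5 (n_1 = 4)
R_2 = 20.5 (n_2 = 3)
R_3 = 38 (n_3 = 5)
Step 3: H = 12/(N(N+1)) * sum(R_i^2/n_i) - 3(N+1)
     = 12/(12*13) * (19.5^2/4 + 20.5^2/3 + 38^2/5) - 3*13
     = 0.076923 * 523.946 - 39
     = 1.303526.
Step 4: Ties present; correction factor C = 1 - 6/(12^3 - 12) = 0.996503. Corrected H = 1.303526 / 0.996503 = 1.308099.
Step 5: Under H0, H ~ chi^2(2); p-value = 0.519936.
Step 6: alpha = 0.05. fail to reject H0.

H = 1.3081, df = 2, p = 0.519936, fail to reject H0.


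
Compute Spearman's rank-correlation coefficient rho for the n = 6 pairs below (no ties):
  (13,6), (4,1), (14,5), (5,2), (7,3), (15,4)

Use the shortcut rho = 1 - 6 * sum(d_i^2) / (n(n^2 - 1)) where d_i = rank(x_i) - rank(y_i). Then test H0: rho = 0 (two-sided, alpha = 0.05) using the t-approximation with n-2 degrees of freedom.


Step 1: Rank x and y separately (midranks; no ties here).
rank(x): 13->4, 4->1, 14->5, 5->2, 7->3, 15->6
rank(y): 6->6, 1->1, 5->5, 2->2, 3->3, 4->4
Step 2: d_i = R_x(i) - R_y(i); compute d_i^2.
  (4-6)^2=4, (1-1)^2=0, (5-5)^2=0, (2-2)^2=0, (3-3)^2=0, (6-4)^2=4
sum(d^2) = 8.
Step 3: rho = 1 - 6*8 / (6*(6^2 - 1)) = 1 - 48/210 = 0.771429.
Step 4: Under H0, t = rho * sqrt((n-2)/(1-rho^2)) = 2.4247 ~ t(4).
Step 5: Two-sided p-value from the t-distribution with 4 df = 0.072397.
Step 6: alpha = 0.05. fail to reject H0.

rho = 0.7714, p = 0.072397, fail to reject H0 at alpha = 0.05.


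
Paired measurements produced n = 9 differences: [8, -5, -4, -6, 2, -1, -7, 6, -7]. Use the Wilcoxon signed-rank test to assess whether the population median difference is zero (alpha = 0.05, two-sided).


Step 1: Drop any zero differences (none here) and take |d_i|.
|d| = [8, 5, 4, 6, 2, 1, 7, 6, 7]
Step 2: Midrank |d_i| (ties get averaged ranks).
ranks: |8|->9, |5|->4, |4|->3, |6|->5.5, |2|->2, |1|->1, |7|->7.5, |6|->5.5, |7|->7.5
Step 3: Attach original signs; sum ranks with positive sign and with negative sign.
W+ = 9 + 2 + 5.5 = 16.5
W- = 4 + 3 + 5.5 + 1 + 7.5 + 7.5 = 28.5
(Check: W+ + W- = 45 should equal n(n+1)/2 = 45.)
Step 4: Test statistic W = min(W+, W-) = 16.5.
Step 5: Ties in |d|, so use the tie-corrected normal approximation.
        E[W] = n(n+1)/4 = 9*10/4 = 22.5.
        Tie groups: |d|=6 (t=2), |d|=7 (t=2); sum(t^3 - t) = 12.
        Var[W] = n(n+1)(2n+1)/24 - sum(t^3-t)/48 = 1710/24 - 12/48 = 71.
        z = (W - E[W]) / sqrt(Var[W]) = (16.5 - 22.5) / 8.4261 = -0.7121.
        Two-sided p = 2*Phi(z) = 0.476422.
Step 6: alpha = 0.05. fail to reject H0.

W+ = 16.5, W- = 28.5, W = min = 16.5, p = 0.476422, fail to reject H0.


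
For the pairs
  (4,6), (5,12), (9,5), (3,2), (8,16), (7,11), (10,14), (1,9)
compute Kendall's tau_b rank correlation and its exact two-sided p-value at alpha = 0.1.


Step 1: Enumerate the 28 unordered pairs (i,j) with i<j and classify each by sign(x_j-x_i) * sign(y_j-y_i).
  (1,2):dx=+1,dy=+6->C; (1,3):dx=+5,dy=-1->D; (1,4):dx=-1,dy=-4->C; (1,5):dx=+4,dy=+10->C
  (1,6):dx=+3,dy=+5->C; (1,7):dx=+6,dy=+8->C; (1,8):dx=-3,dy=+3->D; (2,3):dx=+4,dy=-7->D
  (2,4):dx=-2,dy=-10->C; (2,5):dx=+3,dy=+4->C; (2,6):dx=+2,dy=-1->D; (2,7):dx=+5,dy=+2->C
  (2,8):dx=-4,dy=-3->C; (3,4):dx=-6,dy=-3->C; (3,5):dx=-1,dy=+11->D; (3,6):dx=-2,dy=+6->D
  (3,7):dx=+1,dy=+9->C; (3,8):dx=-8,dy=+4->D; (4,5):dx=+5,dy=+14->C; (4,6):dx=+4,dy=+9->C
  (4,7):dx=+7,dy=+12->C; (4,8):dx=-2,dy=+7->D; (5,6):dx=-1,dy=-5->C; (5,7):dx=+2,dy=-2->D
  (5,8):dx=-7,dy=-7->C; (6,7):dx=+3,dy=+3->C; (6,8):dx=-6,dy=-2->C; (7,8):dx=-9,dy=-5->C
Step 2: C = 19, D = 9, total pairs = 28.
Step 3: tau = (C - D)/(n(n-1)/2) = (19 - 9)/28 = 0.357143.
Step 4: Exact two-sided p-value (enumerate n! = 40320 permutations of y under H0): p = 0.275099.
Step 5: alpha = 0.1. fail to reject H0.

tau_b = 0.3571 (C=19, D=9), p = 0.275099, fail to reject H0.


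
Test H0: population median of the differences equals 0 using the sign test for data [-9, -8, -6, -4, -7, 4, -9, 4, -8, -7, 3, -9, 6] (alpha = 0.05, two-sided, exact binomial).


Step 1: Discard zero differences. Original n = 13; n_eff = number of nonzero differences = 13.
Nonzero differences (with sign): -9, -8, -6, -4, -7, +4, -9, +4, -8, -7, +3, -9, +6
Step 2: Count signs: positive = 4, negative = 9.
Step 3: Under H0: P(positive) = 0.5, so the number of positives S ~ Bin(13, 0.5).
Step 4: Two-sided exact p-value = sum of Bin(13,0.5) probabilities at or below the observed probability = 0.266846.
Step 5: alpha = 0.05. fail to reject H0.

n_eff = 13, pos = 4, neg = 9, p = 0.266846, fail to reject H0.


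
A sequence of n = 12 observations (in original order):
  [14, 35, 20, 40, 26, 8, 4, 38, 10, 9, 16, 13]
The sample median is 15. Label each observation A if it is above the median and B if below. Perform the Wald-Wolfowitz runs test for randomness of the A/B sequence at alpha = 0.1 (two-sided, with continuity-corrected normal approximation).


Step 1: Compute median = 15; label A = above, B = below.
Labels in order: BAAAABBABBAB  (n_A = 6, n_B = 6)
Step 2: Count runs R = 7.
Step 3: Under H0 (random ordering), E[R] = 2*n_A*n_B/(n_A+n_B) + 1 = 2*6*6/12 + 1 = 7.0000.
        Var[R] = 2*n_A*n_B*(2*n_A*n_B - n_A - n_B) / ((n_A+n_B)^2 * (n_A+n_B-1)) = 4320/1584 = 2.7273.
        SD[R] = 1.6514.
Step 4: R = E[R], so z = 0 with no continuity correction.
Step 5: Two-sided p-value via normal approximation = 2*(1 - Phi(|z|)) = 1.000000.
Step 6: alpha = 0.1. fail to reject H0.

R = 7, z = 0.0000, p = 1.000000, fail to reject H0.


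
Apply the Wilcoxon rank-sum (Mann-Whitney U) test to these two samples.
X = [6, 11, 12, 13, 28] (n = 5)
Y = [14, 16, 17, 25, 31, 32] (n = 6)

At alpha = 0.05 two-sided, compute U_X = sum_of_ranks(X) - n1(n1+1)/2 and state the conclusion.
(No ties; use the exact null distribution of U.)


Step 1: Combine and sort all 11 observations; assign midranks.
sorted (value, group): (6,X), (11,X), (12,X), (13,X), (14,Y), (16,Y), (17,Y), (25,Y), (28,X), (31,Y), (32,Y)
ranks: 6->1, 11->2, 12->3, 13->4, 14->5, 16->6, 17->7, 25->8, 28->9, 31->10, 32->11
Step 2: Rank sum for X: R1 = 1 + 2 + 3 + 4 + 9 = 19.
Step 3: U_X = R1 - n1(n1+1)/2 = 19 - 5*6/2 = 19 - 15 = 4.
       U_Y = n1*n2 - U_X = 30 - 4 = 26.
Step 4: No ties, so the exact null distribution of U (based on enumerating the C(11,5) = 462 equally likely rank assignments) gives the two-sided p-value.
Step 5: p-value = 0.051948; compare to alpha = 0.05. fail to reject H0.

U_X = 4, p = 0.051948, fail to reject H0 at alpha = 0.05.


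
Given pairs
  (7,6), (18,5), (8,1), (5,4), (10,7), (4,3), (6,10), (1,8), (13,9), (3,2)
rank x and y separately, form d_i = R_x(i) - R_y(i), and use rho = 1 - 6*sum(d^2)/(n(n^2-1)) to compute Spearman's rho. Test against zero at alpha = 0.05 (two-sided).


Step 1: Rank x and y separately (midranks; no ties here).
rank(x): 7->6, 18->10, 8->7, 5->4, 10->8, 4->3, 6->5, 1->1, 13->9, 3->2
rank(y): 6->6, 5->5, 1->1, 4->4, 7->7, 3->3, 10->10, 8->8, 9->9, 2->2
Step 2: d_i = R_x(i) - R_y(i); compute d_i^2.
  (6-6)^2=0, (10-5)^2=25, (7-1)^2=36, (4-4)^2=0, (8-7)^2=1, (3-3)^2=0, (5-10)^2=25, (1-8)^2=49, (9-9)^2=0, (2-2)^2=0
sum(d^2) = 136.
Step 3: rho = 1 - 6*136 / (10*(10^2 - 1)) = 1 - 816/990 = 0.175758.
Step 4: Under H0, t = rho * sqrt((n-2)/(1-rho^2)) = 0.5050 ~ t(8).
Step 5: Two-sided p-value from the t-distribution with 8 df = 0.627188.
Step 6: alpha = 0.05. fail to reject H0.

rho = 0.1758, p = 0.627188, fail to reject H0 at alpha = 0.05.


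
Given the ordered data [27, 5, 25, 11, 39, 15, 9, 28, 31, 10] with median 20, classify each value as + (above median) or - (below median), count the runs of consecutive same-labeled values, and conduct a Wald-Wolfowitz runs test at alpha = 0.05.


Step 1: Compute median = 20; label A = above, B = below.
Labels in order: ABABABBAAB  (n_A = 5, n_B = 5)
Step 2: Count runs R = 8.
Step 3: Under H0 (random ordering), E[R] = 2*n_A*n_B/(n_A+n_B) + 1 = 2*5*5/10 + 1 = 6.0000.
        Var[R] = 2*n_A*n_B*(2*n_A*n_B - n_A - n_B) / ((n_A+n_B)^2 * (n_A+n_B-1)) = 2000/900 = 2.2222.
        SD[R] = 1.4907.
Step 4: Continuity-corrected z = (R - 0.5 - E[R]) / SD[R] = (8 - 0.5 - 6.0000) / 1.4907 = 1.0062.
Step 5: Two-sided p-value via normal approximation = 2*(1 - Phi(|z|)) = 0.314305.
Step 6: alpha = 0.05. fail to reject H0.

R = 8, z = 1.0062, p = 0.314305, fail to reject H0.


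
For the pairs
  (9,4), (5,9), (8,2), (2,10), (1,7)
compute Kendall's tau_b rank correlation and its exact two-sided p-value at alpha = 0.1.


Step 1: Enumerate the 10 unordered pairs (i,j) with i<j and classify each by sign(x_j-x_i) * sign(y_j-y_i).
  (1,2):dx=-4,dy=+5->D; (1,3):dx=-1,dy=-2->C; (1,4):dx=-7,dy=+6->D; (1,5):dx=-8,dy=+3->D
  (2,3):dx=+3,dy=-7->D; (2,4):dx=-3,dy=+1->D; (2,5):dx=-4,dy=-2->C; (3,4):dx=-6,dy=+8->D
  (3,5):dx=-7,dy=+5->D; (4,5):dx=-1,dy=-3->C
Step 2: C = 3, D = 7, total pairs = 10.
Step 3: tau = (C - D)/(n(n-1)/2) = (3 - 7)/10 = -0.400000.
Step 4: Exact two-sided p-value (enumerate n! = 120 permutations of y under H0): p = 0.483333.
Step 5: alpha = 0.1. fail to reject H0.

tau_b = -0.4000 (C=3, D=7), p = 0.483333, fail to reject H0.


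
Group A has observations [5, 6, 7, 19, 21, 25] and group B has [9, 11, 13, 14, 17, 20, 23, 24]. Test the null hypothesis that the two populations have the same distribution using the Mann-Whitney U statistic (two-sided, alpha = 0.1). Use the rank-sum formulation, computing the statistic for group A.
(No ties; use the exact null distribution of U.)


Step 1: Combine and sort all 14 observations; assign midranks.
sorted (value, group): (5,X), (6,X), (7,X), (9,Y), (11,Y), (13,Y), (14,Y), (17,Y), (19,X), (20,Y), (21,X), (23,Y), (24,Y), (25,X)
ranks: 5->1, 6->2, 7->3, 9->4, 11->5, 13->6, 14->7, 17->8, 19->9, 20->10, 21->11, 23->12, 24->13, 25->14
Step 2: Rank sum for X: R1 = 1 + 2 + 3 + 9 + 11 + 14 = 40.
Step 3: U_X = R1 - n1(n1+1)/2 = 40 - 6*7/2 = 40 - 21 = 19.
       U_Y = n1*n2 - U_X = 48 - 19 = 29.
Step 4: No ties, so the exact null distribution of U (based on enumerating the C(14,6) = 3003 equally likely rank assignments) gives the two-sided p-value.
Step 5: p-value = 0.572761; compare to alpha = 0.1. fail to reject H0.

U_X = 19, p = 0.572761, fail to reject H0 at alpha = 0.1.


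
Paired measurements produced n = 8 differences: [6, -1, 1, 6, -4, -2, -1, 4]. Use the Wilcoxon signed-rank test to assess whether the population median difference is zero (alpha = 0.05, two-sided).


Step 1: Drop any zero differences (none here) and take |d_i|.
|d| = [6, 1, 1, 6, 4, 2, 1, 4]
Step 2: Midrank |d_i| (ties get averaged ranks).
ranks: |6|->7.5, |1|->2, |1|->2, |6|->7.5, |4|->5.5, |2|->4, |1|->2, |4|->5.5
Step 3: Attach original signs; sum ranks with positive sign and with negative sign.
W+ = 7.5 + 2 + 7.5 + 5.5 = 22.5
W- = 2 + 5.5 + 4 + 2 = 13.5
(Check: W+ + W- = 36 should equal n(n+1)/2 = 36.)
Step 4: Test statistic W = min(W+, W-) = 13.5.
Step 5: Ties in |d|, so use the tie-corrected normal approximation.
        E[W] = n(n+1)/4 = 8*9/4 = 18.
        Tie groups: |d|=1 (t=3), |d|=4 (t=2), |d|=6 (t=2); sum(t^3 - t) = 36.
        Var[W] = n(n+1)(2n+1)/24 - sum(t^3-t)/48 = 1224/24 - 36/48 = 50.25.
        z = (W - E[W]) / sqrt(Var[W]) = (13.5 - 18) / 7.0887 = -0.6348.
        Two-sided p = 2*Phi(z) = 0.525552.
Step 6: alpha = 0.05. fail to reject H0.

W+ = 22.5, W- = 13.5, W = min = 13.5, p = 0.525552, fail to reject H0.


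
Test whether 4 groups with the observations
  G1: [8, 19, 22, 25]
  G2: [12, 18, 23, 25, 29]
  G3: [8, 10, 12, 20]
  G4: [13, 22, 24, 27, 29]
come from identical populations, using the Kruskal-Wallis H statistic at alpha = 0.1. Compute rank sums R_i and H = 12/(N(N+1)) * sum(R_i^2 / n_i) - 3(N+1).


Step 1: Combine all N = 18 observations and assign midranks.
sorted (value, group, rank): (8,G1,1.5), (8,G3,1.5), (10,G3,3), (12,G2,4.5), (12,G3,4.5), (13,G4,6), (18,G2,7), (19,G1,8), (20,G3,9), (22,G1,10.5), (22,G4,10.5), (23,G2,12), (24,G4,13), (25,G1,14.5), (25,G2,14.5), (27,G4,16), (29,G2,17.5), (29,G4,17.5)
Step 2: Sum ranks within each group.
R_1 = 34.5 (n_1 = 4)
R_2 = 55.5 (n_2 = 5)
R_3 = 18 (n_3 = 4)
R_4 = 63 (n_4 = 5)
Step 3: H = 12/(N(N+1)) * sum(R_i^2/n_i) - 3(N+1)
     = 12/(18*19) * (34.5^2/4 + 55.5^2/5 + 18^2/4 + 63^2/5) - 3*19
     = 0.035088 * 1788.41 - 57
     = 5.751316.
Step 4: Ties present; correction factor C = 1 - 30/(18^3 - 18) = 0.994840. Corrected H = 5.751316 / 0.994840 = 5.781146.
Step 5: Under H0, H ~ chi^2(3); p-value = 0.122757.
Step 6: alpha = 0.1. fail to reject H0.

H = 5.7811, df = 3, p = 0.122757, fail to reject H0.


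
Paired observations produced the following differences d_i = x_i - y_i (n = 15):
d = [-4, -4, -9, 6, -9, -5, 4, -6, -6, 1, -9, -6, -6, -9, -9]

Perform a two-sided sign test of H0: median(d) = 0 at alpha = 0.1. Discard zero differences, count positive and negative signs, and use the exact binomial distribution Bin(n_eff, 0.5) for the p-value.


Step 1: Discard zero differences. Original n = 15; n_eff = number of nonzero differences = 15.
Nonzero differences (with sign): -4, -4, -9, +6, -9, -5, +4, -6, -6, +1, -9, -6, -6, -9, -9
Step 2: Count signs: positive = 3, negative = 12.
Step 3: Under H0: P(positive) = 0.5, so the number of positives S ~ Bin(15, 0.5).
Step 4: Two-sided exact p-value = sum of Bin(15,0.5) probabilities at or below the observed probability = 0.035156.
Step 5: alpha = 0.1. reject H0.

n_eff = 15, pos = 3, neg = 12, p = 0.035156, reject H0.


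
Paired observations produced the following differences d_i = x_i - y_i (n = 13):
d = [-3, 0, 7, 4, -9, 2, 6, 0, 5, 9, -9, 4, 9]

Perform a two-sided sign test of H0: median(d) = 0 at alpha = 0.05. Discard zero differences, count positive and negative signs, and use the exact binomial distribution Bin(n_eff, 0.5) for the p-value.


Step 1: Discard zero differences. Original n = 13; n_eff = number of nonzero differences = 11.
Nonzero differences (with sign): -3, +7, +4, -9, +2, +6, +5, +9, -9, +4, +9
Step 2: Count signs: positive = 8, negative = 3.
Step 3: Under H0: P(positive) = 0.5, so the number of positives S ~ Bin(11, 0.5).
Step 4: Two-sided exact p-value = sum of Bin(11,0.5) probabilities at or below the observed probability = 0.226562.
Step 5: alpha = 0.05. fail to reject H0.

n_eff = 11, pos = 8, neg = 3, p = 0.226562, fail to reject H0.


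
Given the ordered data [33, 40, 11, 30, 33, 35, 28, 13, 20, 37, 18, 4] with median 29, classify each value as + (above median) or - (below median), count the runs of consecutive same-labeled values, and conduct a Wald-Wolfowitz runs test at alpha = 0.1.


Step 1: Compute median = 29; label A = above, B = below.
Labels in order: AABAAABBBABB  (n_A = 6, n_B = 6)
Step 2: Count runs R = 6.
Step 3: Under H0 (random ordering), E[R] = 2*n_A*n_B/(n_A+n_B) + 1 = 2*6*6/12 + 1 = 7.0000.
        Var[R] = 2*n_A*n_B*(2*n_A*n_B - n_A - n_B) / ((n_A+n_B)^2 * (n_A+n_B-1)) = 4320/1584 = 2.7273.
        SD[R] = 1.6514.
Step 4: Continuity-corrected z = (R + 0.5 - E[R]) / SD[R] = (6 + 0.5 - 7.0000) / 1.6514 = -0.3028.
Step 5: Two-sided p-value via normal approximation = 2*(1 - Phi(|z|)) = 0.762069.
Step 6: alpha = 0.1. fail to reject H0.

R = 6, z = -0.3028, p = 0.762069, fail to reject H0.


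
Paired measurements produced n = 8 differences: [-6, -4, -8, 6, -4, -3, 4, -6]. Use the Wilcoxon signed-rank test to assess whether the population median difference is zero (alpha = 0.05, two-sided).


Step 1: Drop any zero differences (none here) and take |d_i|.
|d| = [6, 4, 8, 6, 4, 3, 4, 6]
Step 2: Midrank |d_i| (ties get averaged ranks).
ranks: |6|->6, |4|->3, |8|->8, |6|->6, |4|->3, |3|->1, |4|->3, |6|->6
Step 3: Attach original signs; sum ranks with positive sign and with negative sign.
W+ = 6 + 3 = 9
W- = 6 + 3 + 8 + 3 + 1 + 6 = 27
(Check: W+ + W- = 36 should equal n(n+1)/2 = 36.)
Step 4: Test statistic W = min(W+, W-) = 9.
Step 5: Ties in |d|, so use the tie-corrected normal approximation.
        E[W] = n(n+1)/4 = 8*9/4 = 18.
        Tie groups: |d|=4 (t=3), |d|=6 (t=3); sum(t^3 - t) = 48.
        Var[W] = n(n+1)(2n+1)/24 - sum(t^3-t)/48 = 1224/24 - 48/48 = 50.
        z = (W - E[W]) / sqrt(Var[W]) = (9 - 18) / 7.0711 = -1.2728.
        Two-sided p = 2*Phi(z) = 0.203092.
Step 6: alpha = 0.05. fail to reject H0.

W+ = 9, W- = 27, W = min = 9, p = 0.203092, fail to reject H0.


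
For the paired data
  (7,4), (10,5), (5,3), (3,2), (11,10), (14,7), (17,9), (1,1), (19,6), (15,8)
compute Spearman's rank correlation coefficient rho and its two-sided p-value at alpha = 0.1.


Step 1: Rank x and y separately (midranks; no ties here).
rank(x): 7->4, 10->5, 5->3, 3->2, 11->6, 14->7, 17->9, 1->1, 19->10, 15->8
rank(y): 4->4, 5->5, 3->3, 2->2, 10->10, 7->7, 9->9, 1->1, 6->6, 8->8
Step 2: d_i = R_x(i) - R_y(i); compute d_i^2.
  (4-4)^2=0, (5-5)^2=0, (3-3)^2=0, (2-2)^2=0, (6-10)^2=16, (7-7)^2=0, (9-9)^2=0, (1-1)^2=0, (10-6)^2=16, (8-8)^2=0
sum(d^2) = 32.
Step 3: rho = 1 - 6*32 / (10*(10^2 - 1)) = 1 - 192/990 = 0.806061.
Step 4: Under H0, t = rho * sqrt((n-2)/(1-rho^2)) = 3.8522 ~ t(8).
Step 5: Two-sided p-value from the t-distribution with 8 df = 0.004862.
Step 6: alpha = 0.1. reject H0.

rho = 0.8061, p = 0.004862, reject H0 at alpha = 0.1.


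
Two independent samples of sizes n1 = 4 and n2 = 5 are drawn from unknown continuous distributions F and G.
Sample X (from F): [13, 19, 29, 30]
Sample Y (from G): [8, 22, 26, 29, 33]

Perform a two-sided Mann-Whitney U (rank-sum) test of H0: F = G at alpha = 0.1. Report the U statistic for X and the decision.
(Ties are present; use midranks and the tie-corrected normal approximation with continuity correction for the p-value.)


Step 1: Combine and sort all 9 observations; assign midranks.
sorted (value, group): (8,Y), (13,X), (19,X), (22,Y), (26,Y), (29,X), (29,Y), (30,X), (33,Y)
ranks: 8->1, 13->2, 19->3, 22->4, 26->5, 29->6.5, 29->6.5, 30->8, 33->9
Step 2: Rank sum for X: R1 = 2 + 3 + 6.5 + 8 = 19.5.
Step 3: U_X = R1 - n1(n1+1)/2 = 19.5 - 4*5/2 = 19.5 - 10 = 9.5.
       U_Y = n1*n2 - U_X = 20 - 9.5 = 10.5.
Step 4: Ties are present, so use the tie-corrected normal approximation (with continuity correction) for the p-value.
Step 5: p-value = 1.000000; compare to alpha = 0.1. fail to reject H0.

U_X = 9.5, p = 1.000000, fail to reject H0 at alpha = 0.1.


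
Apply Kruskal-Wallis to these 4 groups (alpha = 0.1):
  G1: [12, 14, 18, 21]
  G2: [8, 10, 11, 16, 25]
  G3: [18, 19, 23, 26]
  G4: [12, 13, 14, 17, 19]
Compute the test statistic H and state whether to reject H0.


Step 1: Combine all N = 18 observations and assign midranks.
sorted (value, group, rank): (8,G2,1), (10,G2,2), (11,G2,3), (12,G1,4.5), (12,G4,4.5), (13,G4,6), (14,G1,7.5), (14,G4,7.5), (16,G2,9), (17,G4,10), (18,G1,11.5), (18,G3,11.5), (19,G3,13.5), (19,G4,13.5), (21,G1,15), (23,G3,16), (25,G2,17), (26,G3,18)
Step 2: Sum ranks within each group.
R_1 = 38.5 (n_1 = 4)
R_2 = 32 (n_2 = 5)
R_3 = 59 (n_3 = 4)
R_4 = 41.5 (n_4 = 5)
Step 3: H = 12/(N(N+1)) * sum(R_i^2/n_i) - 3(N+1)
     = 12/(18*19) * (38.5^2/4 + 32^2/5 + 59^2/4 + 41.5^2/5) - 3*19
     = 0.035088 * 1790.06 - 57
     = 5.809211.
Step 4: Ties present; correction factor C = 1 - 24/(18^3 - 18) = 0.995872. Corrected H = 5.809211 / 0.995872 = 5.833290.
Step 5: Under H0, H ~ chi^2(3); p-value = 0.120009.
Step 6: alpha = 0.1. fail to reject H0.

H = 5.8333, df = 3, p = 0.120009, fail to reject H0.


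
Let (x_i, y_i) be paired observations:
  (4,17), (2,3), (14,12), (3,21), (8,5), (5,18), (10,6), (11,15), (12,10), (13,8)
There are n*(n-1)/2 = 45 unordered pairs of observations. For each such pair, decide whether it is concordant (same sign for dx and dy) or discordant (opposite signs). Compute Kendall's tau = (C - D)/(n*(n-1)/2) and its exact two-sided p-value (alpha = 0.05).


Step 1: Enumerate the 45 unordered pairs (i,j) with i<j and classify each by sign(x_j-x_i) * sign(y_j-y_i).
  (1,2):dx=-2,dy=-14->C; (1,3):dx=+10,dy=-5->D; (1,4):dx=-1,dy=+4->D; (1,5):dx=+4,dy=-12->D
  (1,6):dx=+1,dy=+1->C; (1,7):dx=+6,dy=-11->D; (1,8):dx=+7,dy=-2->D; (1,9):dx=+8,dy=-7->D
  (1,10):dx=+9,dy=-9->D; (2,3):dx=+12,dy=+9->C; (2,4):dx=+1,dy=+18->C; (2,5):dx=+6,dy=+2->C
  (2,6):dx=+3,dy=+15->C; (2,7):dx=+8,dy=+3->C; (2,8):dx=+9,dy=+12->C; (2,9):dx=+10,dy=+7->C
  (2,10):dx=+11,dy=+5->C; (3,4):dx=-11,dy=+9->D; (3,5):dx=-6,dy=-7->C; (3,6):dx=-9,dy=+6->D
  (3,7):dx=-4,dy=-6->C; (3,8):dx=-3,dy=+3->D; (3,9):dx=-2,dy=-2->C; (3,10):dx=-1,dy=-4->C
  (4,5):dx=+5,dy=-16->D; (4,6):dx=+2,dy=-3->D; (4,7):dx=+7,dy=-15->D; (4,8):dx=+8,dy=-6->D
  (4,9):dx=+9,dy=-11->D; (4,10):dx=+10,dy=-13->D; (5,6):dx=-3,dy=+13->D; (5,7):dx=+2,dy=+1->C
  (5,8):dx=+3,dy=+10->C; (5,9):dx=+4,dy=+5->C; (5,10):dx=+5,dy=+3->C; (6,7):dx=+5,dy=-12->D
  (6,8):dx=+6,dy=-3->D; (6,9):dx=+7,dy=-8->D; (6,10):dx=+8,dy=-10->D; (7,8):dx=+1,dy=+9->C
  (7,9):dx=+2,dy=+4->C; (7,10):dx=+3,dy=+2->C; (8,9):dx=+1,dy=-5->D; (8,10):dx=+2,dy=-7->D
  (9,10):dx=+1,dy=-2->D
Step 2: C = 21, D = 24, total pairs = 45.
Step 3: tau = (C - D)/(n(n-1)/2) = (21 - 24)/45 = -0.066667.
Step 4: Exact two-sided p-value (enumerate n! = 3628800 permutations of y under H0): p = 0.861801.
Step 5: alpha = 0.05. fail to reject H0.

tau_b = -0.0667 (C=21, D=24), p = 0.861801, fail to reject H0.


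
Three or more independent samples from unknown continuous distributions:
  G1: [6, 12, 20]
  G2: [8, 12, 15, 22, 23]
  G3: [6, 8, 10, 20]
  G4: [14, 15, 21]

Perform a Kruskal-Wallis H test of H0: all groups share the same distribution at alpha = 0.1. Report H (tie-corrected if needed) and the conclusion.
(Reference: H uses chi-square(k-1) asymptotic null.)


Step 1: Combine all N = 15 observations and assign midranks.
sorted (value, group, rank): (6,G1,1.5), (6,G3,1.5), (8,G2,3.5), (8,G3,3.5), (10,G3,5), (12,G1,6.5), (12,G2,6.5), (14,G4,8), (15,G2,9.5), (15,G4,9.5), (20,G1,11.5), (20,G3,11.5), (21,G4,13), (22,G2,14), (23,G2,15)
Step 2: Sum ranks within each group.
R_1 = 19.5 (n_1 = 3)
R_2 = 48.5 (n_2 = 5)
R_3 = 21.5 (n_3 = 4)
R_4 = 30.5 (n_4 = 3)
Step 3: H = 12/(N(N+1)) * sum(R_i^2/n_i) - 3(N+1)
     = 12/(15*16) * (19.5^2/3 + 48.5^2/5 + 21.5^2/4 + 30.5^2/3) - 3*16
     = 0.050000 * 1022.85 - 48
     = 3.142292.
Step 4: Ties present; correction factor C = 1 - 30/(15^3 - 15) = 0.991071. Corrected H = 3.142292 / 0.991071 = 3.170601.
Step 5: Under H0, H ~ chi^2(3); p-value = 0.366062.
Step 6: alpha = 0.1. fail to reject H0.

H = 3.1706, df = 3, p = 0.366062, fail to reject H0.


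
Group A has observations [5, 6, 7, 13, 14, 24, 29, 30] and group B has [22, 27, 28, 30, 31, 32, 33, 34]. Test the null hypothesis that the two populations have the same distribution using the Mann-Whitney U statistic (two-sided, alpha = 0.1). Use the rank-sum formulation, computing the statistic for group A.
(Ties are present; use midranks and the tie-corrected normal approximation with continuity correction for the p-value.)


Step 1: Combine and sort all 16 observations; assign midranks.
sorted (value, group): (5,X), (6,X), (7,X), (13,X), (14,X), (22,Y), (24,X), (27,Y), (28,Y), (29,X), (30,X), (30,Y), (31,Y), (32,Y), (33,Y), (34,Y)
ranks: 5->1, 6->2, 7->3, 13->4, 14->5, 22->6, 24->7, 27->8, 28->9, 29->10, 30->11.5, 30->11.5, 31->13, 32->14, 33->15, 34->16
Step 2: Rank sum for X: R1 = 1 + 2 + 3 + 4 + 5 + 7 + 10 + 11.5 = 43.5.
Step 3: U_X = R1 - n1(n1+1)/2 = 43.5 - 8*9/2 = 43.5 - 36 = 7.5.
       U_Y = n1*n2 - U_X = 64 - 7.5 = 56.5.
Step 4: Ties are present, so use the tie-corrected normal approximation (with continuity correction) for the p-value.
Step 5: p-value = 0.011657; compare to alpha = 0.1. reject H0.

U_X = 7.5, p = 0.011657, reject H0 at alpha = 0.1.


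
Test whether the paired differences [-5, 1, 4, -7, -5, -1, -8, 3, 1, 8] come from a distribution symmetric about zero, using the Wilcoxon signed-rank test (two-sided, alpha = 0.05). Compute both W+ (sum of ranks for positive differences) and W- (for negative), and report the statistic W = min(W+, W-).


Step 1: Drop any zero differences (none here) and take |d_i|.
|d| = [5, 1, 4, 7, 5, 1, 8, 3, 1, 8]
Step 2: Midrank |d_i| (ties get averaged ranks).
ranks: |5|->6.5, |1|->2, |4|->5, |7|->8, |5|->6.5, |1|->2, |8|->9.5, |3|->4, |1|->2, |8|->9.5
Step 3: Attach original signs; sum ranks with positive sign and with negative sign.
W+ = 2 + 5 + 4 + 2 + 9.5 = 22.5
W- = 6.5 + 8 + 6.5 + 2 + 9.5 = 32.5
(Check: W+ + W- = 55 should equal n(n+1)/2 = 55.)
Step 4: Test statistic W = min(W+, W-) = 22.5.
Step 5: Ties in |d|, so use the tie-corrected normal approximation.
        E[W] = n(n+1)/4 = 10*11/4 = 27.5.
        Tie groups: |d|=1 (t=3), |d|=5 (t=2), |d|=8 (t=2); sum(t^3 - t) = 36.
        Var[W] = n(n+1)(2n+1)/24 - sum(t^3-t)/48 = 2310/24 - 36/48 = 95.5.
        z = (W - E[W]) / sqrt(Var[W]) = (22.5 - 27.5) / 9.7724 = -0.5116.
        Two-sided p = 2*Phi(z) = 0.608900.
Step 6: alpha = 0.05. fail to reject H0.

W+ = 22.5, W- = 32.5, W = min = 22.5, p = 0.608900, fail to reject H0.


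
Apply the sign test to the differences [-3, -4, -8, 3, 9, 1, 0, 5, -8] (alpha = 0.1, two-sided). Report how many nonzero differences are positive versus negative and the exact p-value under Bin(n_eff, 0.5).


Step 1: Discard zero differences. Original n = 9; n_eff = number of nonzero differences = 8.
Nonzero differences (with sign): -3, -4, -8, +3, +9, +1, +5, -8
Step 2: Count signs: positive = 4, negative = 4.
Step 3: Under H0: P(positive) = 0.5, so the number of positives S ~ Bin(8, 0.5).
Step 4: Two-sided exact p-value = sum of Bin(8,0.5) probabilities at or below the observed probability = 1.000000.
Step 5: alpha = 0.1. fail to reject H0.

n_eff = 8, pos = 4, neg = 4, p = 1.000000, fail to reject H0.


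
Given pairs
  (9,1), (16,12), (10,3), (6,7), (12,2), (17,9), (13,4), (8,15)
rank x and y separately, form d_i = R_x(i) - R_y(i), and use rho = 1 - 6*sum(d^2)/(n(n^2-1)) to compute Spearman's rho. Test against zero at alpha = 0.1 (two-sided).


Step 1: Rank x and y separately (midranks; no ties here).
rank(x): 9->3, 16->7, 10->4, 6->1, 12->5, 17->8, 13->6, 8->2
rank(y): 1->1, 12->7, 3->3, 7->5, 2->2, 9->6, 4->4, 15->8
Step 2: d_i = R_x(i) - R_y(i); compute d_i^2.
  (3-1)^2=4, (7-7)^2=0, (4-3)^2=1, (1-5)^2=16, (5-2)^2=9, (8-6)^2=4, (6-4)^2=4, (2-8)^2=36
sum(d^2) = 74.
Step 3: rho = 1 - 6*74 / (8*(8^2 - 1)) = 1 - 444/504 = 0.119048.
Step 4: Under H0, t = rho * sqrt((n-2)/(1-rho^2)) = 0.2937 ~ t(6).
Step 5: Two-sided p-value from the t-distribution with 6 df = 0.778886.
Step 6: alpha = 0.1. fail to reject H0.

rho = 0.1190, p = 0.778886, fail to reject H0 at alpha = 0.1.


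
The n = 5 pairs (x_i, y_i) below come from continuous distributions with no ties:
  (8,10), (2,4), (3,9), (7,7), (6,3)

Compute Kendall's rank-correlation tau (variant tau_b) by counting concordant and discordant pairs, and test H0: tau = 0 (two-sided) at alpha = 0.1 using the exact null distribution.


Step 1: Enumerate the 10 unordered pairs (i,j) with i<j and classify each by sign(x_j-x_i) * sign(y_j-y_i).
  (1,2):dx=-6,dy=-6->C; (1,3):dx=-5,dy=-1->C; (1,4):dx=-1,dy=-3->C; (1,5):dx=-2,dy=-7->C
  (2,3):dx=+1,dy=+5->C; (2,4):dx=+5,dy=+3->C; (2,5):dx=+4,dy=-1->D; (3,4):dx=+4,dy=-2->D
  (3,5):dx=+3,dy=-6->D; (4,5):dx=-1,dy=-4->C
Step 2: C = 7, D = 3, total pairs = 10.
Step 3: tau = (C - D)/(n(n-1)/2) = (7 - 3)/10 = 0.400000.
Step 4: Exact two-sided p-value (enumerate n! = 120 permutations of y under H0): p = 0.483333.
Step 5: alpha = 0.1. fail to reject H0.

tau_b = 0.4000 (C=7, D=3), p = 0.483333, fail to reject H0.


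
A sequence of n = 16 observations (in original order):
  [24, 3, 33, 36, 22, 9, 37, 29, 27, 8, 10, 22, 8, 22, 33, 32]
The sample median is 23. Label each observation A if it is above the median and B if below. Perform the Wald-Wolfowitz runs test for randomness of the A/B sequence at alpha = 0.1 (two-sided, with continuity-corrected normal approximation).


Step 1: Compute median = 23; label A = above, B = below.
Labels in order: ABAABBAAABBBBBAA  (n_A = 8, n_B = 8)
Step 2: Count runs R = 7.
Step 3: Under H0 (random ordering), E[R] = 2*n_A*n_B/(n_A+n_B) + 1 = 2*8*8/16 + 1 = 9.0000.
        Var[R] = 2*n_A*n_B*(2*n_A*n_B - n_A - n_B) / ((n_A+n_B)^2 * (n_A+n_B-1)) = 14336/3840 = 3.7333.
        SD[R] = 1.9322.
Step 4: Continuity-corrected z = (R + 0.5 - E[R]) / SD[R] = (7 + 0.5 - 9.0000) / 1.9322 = -0.7763.
Step 5: Two-sided p-value via normal approximation = 2*(1 - Phi(|z|)) = 0.437558.
Step 6: alpha = 0.1. fail to reject H0.

R = 7, z = -0.7763, p = 0.437558, fail to reject H0.


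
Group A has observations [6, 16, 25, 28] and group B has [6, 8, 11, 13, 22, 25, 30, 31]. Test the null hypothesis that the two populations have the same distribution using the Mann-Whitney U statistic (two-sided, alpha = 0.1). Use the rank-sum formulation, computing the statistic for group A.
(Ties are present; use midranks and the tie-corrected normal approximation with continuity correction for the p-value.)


Step 1: Combine and sort all 12 observations; assign midranks.
sorted (value, group): (6,X), (6,Y), (8,Y), (11,Y), (13,Y), (16,X), (22,Y), (25,X), (25,Y), (28,X), (30,Y), (31,Y)
ranks: 6->1.5, 6->1.5, 8->3, 11->4, 13->5, 16->6, 22->7, 25->8.5, 25->8.5, 28->10, 30->11, 31->12
Step 2: Rank sum for X: R1 = 1.5 + 6 + 8.5 + 10 = 26.
Step 3: U_X = R1 - n1(n1+1)/2 = 26 - 4*5/2 = 26 - 10 = 16.
       U_Y = n1*n2 - U_X = 32 - 16 = 16.
Step 4: Ties are present, so use the tie-corrected normal approximation (with continuity correction) for the p-value.
Step 5: p-value = 1.000000; compare to alpha = 0.1. fail to reject H0.

U_X = 16, p = 1.000000, fail to reject H0 at alpha = 0.1.
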